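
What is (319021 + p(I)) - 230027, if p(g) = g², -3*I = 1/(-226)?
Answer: 40909117897/459684 ≈ 88994.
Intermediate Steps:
I = 1/678 (I = -⅓/(-226) = -⅓*(-1/226) = 1/678 ≈ 0.0014749)
(319021 + p(I)) - 230027 = (319021 + (1/678)²) - 230027 = (319021 + 1/459684) - 230027 = 146648849365/459684 - 230027 = 40909117897/459684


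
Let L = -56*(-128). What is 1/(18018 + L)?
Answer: 1/25186 ≈ 3.9705e-5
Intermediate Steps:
L = 7168
1/(18018 + L) = 1/(18018 + 7168) = 1/25186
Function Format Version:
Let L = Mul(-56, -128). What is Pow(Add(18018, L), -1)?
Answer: Rational(1, 25186) ≈ 3.9705e-5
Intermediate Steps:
L = 7168
Pow(Add(18018, L), -1) = Pow(Add(18018, 7168), -1) = Pow(25186, -1) = Rational(1, 25186)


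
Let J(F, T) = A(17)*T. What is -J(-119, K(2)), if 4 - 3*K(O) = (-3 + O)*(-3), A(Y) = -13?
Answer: 13/3 ≈ 4.3333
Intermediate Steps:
K(O) = -5/3 + O (K(O) = 4/3 - (-3 + O)*(-3)/3 = 4/3 - (9 - 3*O)/3 = 4/3 + (-3 + O) = -5/3 + O)
J(F, T) = -13*T
-J(-119, K(2)) = -(-13)*(-5/3 + 2) = -(-13)/3 = -1*(-13/3) = 13/3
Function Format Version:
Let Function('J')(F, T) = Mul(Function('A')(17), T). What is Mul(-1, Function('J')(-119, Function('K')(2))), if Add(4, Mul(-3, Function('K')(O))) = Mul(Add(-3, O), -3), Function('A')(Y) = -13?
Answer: Rational(13, 3) ≈ 4.3333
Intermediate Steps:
Function('K')(O) = Add(Rational(-5, 3), O) (Function('K')(O) = Add(Rational(4, 3), Mul(Rational(-1, 3), Mul(Add(-3, O), -3))) = Add(Rational(4, 3), Mul(Rational(-1, 3), Add(9, Mul(-3, O)))) = Add(Rational(4, 3), Add(-3, O)) = Add(Rational(-5, 3), O))
Function('J')(F, T) = Mul(-13, T)
Mul(-1, Function('J')(-119, Function('K')(2))) = Mul(-1, Mul(-13, Add(Rational(-5, 3), 2))) = Mul(-1, Mul(-13, Rational(1, 3))) = Mul(-1, Rational(-13, 3)) = Rational(13, 3)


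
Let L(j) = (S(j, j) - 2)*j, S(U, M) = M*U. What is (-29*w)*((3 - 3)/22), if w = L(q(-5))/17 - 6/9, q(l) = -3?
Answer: 0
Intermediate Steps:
L(j) = j*(-2 + j**2) (L(j) = (j*j - 2)*j = (j**2 - 2)*j = (-2 + j**2)*j = j*(-2 + j**2))
w = -97/51 (w = -3*(-2 + (-3)**2)/17 - 6/9 = -3*(-2 + 9)*(1/17) - 6*1/9 = -3*7*(1/17) - 2/3 = -21*1/17 - 2/3 = -21/17 - 2/3 = -97/51 ≈ -1.9020)
(-29*w)*((3 - 3)/22) = (-29*(-97/51))*((3 - 3)/22) = 2813*(0*(1/22))/51 = (2813/51)*0 = 0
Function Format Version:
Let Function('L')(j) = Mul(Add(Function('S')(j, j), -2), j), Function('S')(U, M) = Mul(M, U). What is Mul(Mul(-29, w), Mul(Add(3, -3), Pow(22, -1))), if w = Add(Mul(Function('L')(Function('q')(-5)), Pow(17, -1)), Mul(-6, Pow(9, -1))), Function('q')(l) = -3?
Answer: 0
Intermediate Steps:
Function('L')(j) = Mul(j, Add(-2, Pow(j, 2))) (Function('L')(j) = Mul(Add(Mul(j, j), -2), j) = Mul(Add(Pow(j, 2), -2), j) = Mul(Add(-2, Pow(j, 2)), j) = Mul(j, Add(-2, Pow(j, 2))))
w = Rational(-97, 51) (w = Add(Mul(Mul(-3, Add(-2, Pow(-3, 2))), Pow(17, -1)), Mul(-6, Pow(9, -1))) = Add(Mul(Mul(-3, Add(-2, 9)), Rational(1, 17)), Mul(-6, Rational(1, 9))) = Add(Mul(Mul(-3, 7), Rational(1, 17)), Rational(-2, 3)) = Add(Mul(-21, Rational(1, 17)), Rational(-2, 3)) = Add(Rational(-21, 17), Rational(-2, 3)) = Rational(-97, 51) ≈ -1.9020)
Mul(Mul(-29, w), Mul(Add(3, -3), Pow(22, -1))) = Mul(Mul(-29, Rational(-97, 51)), Mul(Add(3, -3), Pow(22, -1))) = Mul(Rational(2813, 51), Mul(0, Rational(1, 22))) = Mul(Rational(2813, 51), 0) = 0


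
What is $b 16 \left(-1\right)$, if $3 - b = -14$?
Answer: $-272$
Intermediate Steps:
$b = 17$ ($b = 3 - -14 = 3 + 14 = 17$)
$b 16 \left(-1\right) = 17 \cdot 16 \left(-1\right) = 272 \left(-1\right) = -272$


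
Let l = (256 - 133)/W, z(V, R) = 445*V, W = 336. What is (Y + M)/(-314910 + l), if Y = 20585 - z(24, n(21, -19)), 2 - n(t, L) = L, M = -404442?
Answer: 44188144/35269879 ≈ 1.2529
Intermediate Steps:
n(t, L) = 2 - L
Y = 9905 (Y = 20585 - 445*24 = 20585 - 1*10680 = 20585 - 10680 = 9905)
l = 41/112 (l = (256 - 133)/336 = (1/336)*123 = 41/112 ≈ 0.36607)
(Y + M)/(-314910 + l) = (9905 - 404442)/(-314910 + 41/112) = -394537/(-35269879/112) = -394537*(-112/35269879) = 44188144/35269879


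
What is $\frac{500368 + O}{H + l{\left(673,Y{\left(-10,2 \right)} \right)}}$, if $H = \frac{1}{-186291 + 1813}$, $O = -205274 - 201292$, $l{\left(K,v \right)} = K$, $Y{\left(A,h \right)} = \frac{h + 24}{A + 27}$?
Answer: $\frac{17304405356}{124153693} \approx 139.38$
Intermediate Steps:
$Y{\left(A,h \right)} = \frac{24 + h}{27 + A}$
$O = -406566$ ($O = -205274 - 201292 = -406566$)
$H = - \frac{1}{184478}$ ($H = \frac{1}{-184478} = - \frac{1}{184478} \approx -5.4207 \cdot 10^{-6}$)
$\frac{500368 + O}{H + l{\left(673,Y{\left(-10,2 \right)} \right)}} = \frac{500368 - 406566}{- \frac{1}{184478} + 673} = \frac{93802}{\frac{124153693}{184478}} = 93802 \cdot \frac{184478}{124153693} = \frac{17304405356}{124153693}$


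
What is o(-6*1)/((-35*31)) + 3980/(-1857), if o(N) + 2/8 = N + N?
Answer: -2454601/1151340 ≈ -2.1320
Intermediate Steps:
o(N) = -1/4 + 2*N (o(N) = -1/4 + (N + N) = -1/4 + 2*N)
o(-6*1)/((-35*31)) + 3980/(-1857) = (-1/4 + 2*(-6*1))/((-35*31)) + 3980/(-1857) = (-1/4 + 2*(-6))/(-1085) + 3980*(-1/1857) = (-1/4 - 12)*(-1/1085) - 3980/1857 = -49/4*(-1/1085) - 3980/1857 = 7/620 - 3980/1857 = -2454601/1151340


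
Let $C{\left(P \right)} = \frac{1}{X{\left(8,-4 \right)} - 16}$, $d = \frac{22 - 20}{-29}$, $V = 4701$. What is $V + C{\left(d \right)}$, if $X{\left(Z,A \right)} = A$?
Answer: $\frac{94019}{20} \approx 4701.0$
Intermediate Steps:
$d = - \frac{2}{29}$ ($d = 2 \left(- \frac{1}{29}\right) = - \frac{2}{29} \approx -0.068966$)
$C{\left(P \right)} = - \frac{1}{20}$ ($C{\left(P \right)} = \frac{1}{-4 - 16} = \frac{1}{-20} = - \frac{1}{20}$)
$V + C{\left(d \right)} = 4701 - \frac{1}{20} = \frac{94019}{20}$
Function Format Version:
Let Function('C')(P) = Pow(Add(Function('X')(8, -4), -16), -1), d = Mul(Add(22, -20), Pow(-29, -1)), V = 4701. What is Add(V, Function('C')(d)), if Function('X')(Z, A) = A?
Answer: Rational(94019, 20) ≈ 4701.0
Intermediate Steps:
d = Rational(-2, 29) (d = Mul(2, Rational(-1, 29)) = Rational(-2, 29) ≈ -0.068966)
Function('C')(P) = Rational(-1, 20) (Function('C')(P) = Pow(Add(-4, -16), -1) = Pow(-20, -1) = Rational(-1, 20))
Add(V, Function('C')(d)) = Add(4701, Rational(-1, 20)) = Rational(94019, 20)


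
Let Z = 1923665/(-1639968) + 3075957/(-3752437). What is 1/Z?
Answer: -6153876602016/12262902770981 ≈ -0.50183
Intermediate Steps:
Z = -12262902770981/6153876602016 (Z = 1923665*(-1/1639968) + 3075957*(-1/3752437) = -1923665/1639968 - 3075957/3752437 = -12262902770981/6153876602016 ≈ -1.9927)
1/Z = 1/(-12262902770981/6153876602016) = -6153876602016/12262902770981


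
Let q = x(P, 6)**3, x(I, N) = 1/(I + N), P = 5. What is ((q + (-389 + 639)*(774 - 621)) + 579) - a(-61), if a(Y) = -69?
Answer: 51773239/1331 ≈ 38898.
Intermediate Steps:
q = 1/1331 (q = (1/(5 + 6))**3 = (1/11)**3 = 1/1331 ≈ 0.00075131)
((q + (-389 + 639)*(774 - 621)) + 579) - a(-61) = ((1/1331 + (-389 + 639)*(774 - 621)) + 579) - 1*(-69) = ((1/1331 + 250*153) + 579) + 69 = ((1/1331 + 38250) + 579) + 69 = (50910751/1331 + 579) + 69 = 51681400/1331 + 69 = 51773239/1331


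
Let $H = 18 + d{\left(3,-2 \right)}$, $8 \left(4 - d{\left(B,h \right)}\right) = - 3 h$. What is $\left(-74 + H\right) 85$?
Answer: $- \frac{17935}{4} \approx -4483.8$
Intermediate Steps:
$d{\left(B,h \right)} = 4 + \frac{3 h}{8}$ ($d{\left(B,h \right)} = 4 - \frac{\left(-3\right) h}{8} = 4 + \frac{3 h}{8}$)
$H = \frac{85}{4}$ ($H = 18 + \left(4 + \frac{3}{8} \left(-2\right)\right) = 18 + \left(4 - \frac{3}{4}\right) = 18 + \frac{13}{4} = \frac{85}{4} \approx 21.25$)
$\left(-74 + H\right) 85 = \left(-74 + \frac{85}{4}\right) 85 = \left(- \frac{211}{4}\right) 85 = - \frac{17935}{4}$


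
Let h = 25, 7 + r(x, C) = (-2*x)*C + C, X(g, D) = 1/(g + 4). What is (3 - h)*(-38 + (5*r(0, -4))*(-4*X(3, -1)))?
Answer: 1012/7 ≈ 144.57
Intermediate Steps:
X(g, D) = 1/(4 + g)
r(x, C) = -7 + C - 2*C*x (r(x, C) = -7 + ((-2*x)*C + C) = -7 + (-2*C*x + C) = -7 + (C - 2*C*x) = -7 + C - 2*C*x)
(3 - h)*(-38 + (5*r(0, -4))*(-4*X(3, -1))) = (3 - 1*25)*(-38 + (5*(-7 - 4 - 2*(-4)*0))*(-4/(4 + 3))) = (3 - 25)*(-38 + (5*(-7 - 4 + 0))*(-4/7)) = -22*(-38 + (5*(-11))*(-4*⅐)) = -22*(-38 - 55*(-4/7)) = -22*(-38 + 220/7) = -22*(-46/7) = 1012/7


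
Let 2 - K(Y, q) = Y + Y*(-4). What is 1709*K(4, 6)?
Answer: 23926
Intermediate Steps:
K(Y, q) = 2 + 3*Y (K(Y, q) = 2 - (Y + Y*(-4)) = 2 - (Y - 4*Y) = 2 - (-3)*Y = 2 + 3*Y)
1709*K(4, 6) = 1709*(2 + 3*4) = 1709*(2 + 12) = 1709*14 = 23926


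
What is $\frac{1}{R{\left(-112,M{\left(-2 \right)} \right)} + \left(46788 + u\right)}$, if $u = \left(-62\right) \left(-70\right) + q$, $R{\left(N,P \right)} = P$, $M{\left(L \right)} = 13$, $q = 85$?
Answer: $\frac{1}{51226} \approx 1.9521 \cdot 10^{-5}$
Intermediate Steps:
$u = 4425$ ($u = \left(-62\right) \left(-70\right) + 85 = 4340 + 85 = 4425$)
$\frac{1}{R{\left(-112,M{\left(-2 \right)} \right)} + \left(46788 + u\right)} = \frac{1}{13 + \left(46788 + 4425\right)} = \frac{1}{13 + 51213} = \frac{1}{51226}$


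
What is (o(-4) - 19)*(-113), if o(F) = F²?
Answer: 339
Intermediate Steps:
(o(-4) - 19)*(-113) = ((-4)² - 19)*(-113) = (16 - 19)*(-113) = -3*(-113) = 339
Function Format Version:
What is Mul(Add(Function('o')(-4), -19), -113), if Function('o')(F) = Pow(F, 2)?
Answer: 339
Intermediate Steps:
Mul(Add(Function('o')(-4), -19), -113) = Mul(Add(Pow(-4, 2), -19), -113) = Mul(Add(16, -19), -113) = Mul(-3, -113) = 339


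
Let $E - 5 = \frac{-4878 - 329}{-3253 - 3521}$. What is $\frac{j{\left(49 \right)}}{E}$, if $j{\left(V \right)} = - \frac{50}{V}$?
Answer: $- \frac{338700}{1914773} \approx -0.17689$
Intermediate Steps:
$E = \frac{39077}{6774}$ ($E = 5 + \frac{-4878 - 329}{-3253 - 3521} = 5 - \frac{5207}{-6774} = 5 - - \frac{5207}{6774} = 5 + \frac{5207}{6774} = \frac{39077}{6774} \approx 5.7687$)
$\frac{j{\left(49 \right)}}{E} = \frac{\left(-50\right) \frac{1}{49}}{\frac{39077}{6774}} = \left(-50\right) \frac{1}{49} \cdot \frac{6774}{39077} = \left(- \frac{50}{49}\right) \frac{6774}{39077} = - \frac{338700}{1914773}$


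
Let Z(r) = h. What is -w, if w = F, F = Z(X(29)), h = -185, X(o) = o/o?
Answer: 185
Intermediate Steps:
X(o) = 1
Z(r) = -185
F = -185
w = -185
-w = -1*(-185) = 185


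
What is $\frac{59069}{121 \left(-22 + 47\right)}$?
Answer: $\frac{59069}{3025} \approx 19.527$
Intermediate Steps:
$\frac{59069}{121 \left(-22 + 47\right)} = \frac{59069}{121 \cdot 25} = \frac{59069}{3025}$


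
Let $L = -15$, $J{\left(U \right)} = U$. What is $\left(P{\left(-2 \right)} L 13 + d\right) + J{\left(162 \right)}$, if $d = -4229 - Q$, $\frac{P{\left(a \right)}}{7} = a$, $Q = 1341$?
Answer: $-2678$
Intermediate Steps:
$P{\left(a \right)} = 7 a$
$d = -5570$ ($d = -4229 - 1341 = -5570$)
$\left(P{\left(-2 \right)} L 13 + d\right) + J{\left(162 \right)} = \left(7 \left(-2\right) \left(-15\right) 13 - 5570\right) + 162 = \left(\left(-14\right) \left(-15\right) 13 - 5570\right) + 162 = \left(210 \cdot 13 - 5570\right) + 162 = \left(2730 - 5570\right) + 162 = -2840 + 162 = -2678$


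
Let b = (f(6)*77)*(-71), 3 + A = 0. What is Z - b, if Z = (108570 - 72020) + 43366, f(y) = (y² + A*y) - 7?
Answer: 140053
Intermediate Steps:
A = -3 (A = -3 + 0 = -3)
f(y) = -7 + y² - 3*y (f(y) = (y² - 3*y) - 7 = -7 + y² - 3*y)
Z = 79916 (Z = 36550 + 43366 = 79916)
b = -60137 (b = ((-7 + 6² - 3*6)*77)*(-71) = ((-7 + 36 - 18)*77)*(-71) = (11*77)*(-71) = 847*(-71) = -60137)
Z - b = 79916 - 1*(-60137) = 79916 + 60137 = 140053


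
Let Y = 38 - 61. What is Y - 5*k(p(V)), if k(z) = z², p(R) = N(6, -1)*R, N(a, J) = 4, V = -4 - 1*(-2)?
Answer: -343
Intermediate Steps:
V = -2 (V = -4 + 2 = -2)
p(R) = 4*R
Y = -23
Y - 5*k(p(V)) = -23 - 5*(4*(-2))² = -23 - 5*(-8)² = -23 - 5*64 = -23 - 320 = -343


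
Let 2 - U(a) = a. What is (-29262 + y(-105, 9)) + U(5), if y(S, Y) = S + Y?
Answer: -29361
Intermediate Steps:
U(a) = 2 - a
(-29262 + y(-105, 9)) + U(5) = (-29262 + (-105 + 9)) + (2 - 1*5) = (-29262 - 96) + (2 - 5) = -29358 - 3 = -29361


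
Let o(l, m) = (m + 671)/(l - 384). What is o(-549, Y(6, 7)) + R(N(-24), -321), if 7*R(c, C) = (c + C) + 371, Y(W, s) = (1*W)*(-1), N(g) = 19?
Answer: 59722/6531 ≈ 9.1444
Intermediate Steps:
Y(W, s) = -W (Y(W, s) = W*(-1) = -W)
o(l, m) = (671 + m)/(-384 + l)
R(c, C) = 53 + C/7 + c/7 (R(c, C) = ((c + C) + 371)/7 = ((C + c) + 371)/7 = (371 + C + c)/7 = 53 + C/7 + c/7)
o(-549, Y(6, 7)) + R(N(-24), -321) = (671 - 1*6)/(-384 - 549) + (53 + (⅐)*(-321) + (⅐)*19) = (671 - 6)/(-933) + (53 - 321/7 + 19/7) = -1/933*665 + 69/7 = -665/933 + 69/7 = 59722/6531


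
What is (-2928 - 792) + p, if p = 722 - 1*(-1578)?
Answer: -1420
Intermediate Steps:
p = 2300 (p = 722 + 1578 = 2300)
(-2928 - 792) + p = (-2928 - 792) + 2300 = -3720 + 2300 = -1420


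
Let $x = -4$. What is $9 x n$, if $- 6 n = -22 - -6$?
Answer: $-96$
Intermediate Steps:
$n = \frac{8}{3}$ ($n = - \frac{-22 - -6}{6} = - \frac{-22 + 6}{6} = \left(- \frac{1}{6}\right) \left(-16\right) = \frac{8}{3} \approx 2.6667$)
$9 x n = 9 \left(-4\right) \frac{8}{3} = \left(-36\right) \frac{8}{3} = -96$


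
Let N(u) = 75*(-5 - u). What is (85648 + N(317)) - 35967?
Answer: 25531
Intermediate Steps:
N(u) = -375 - 75*u
(85648 + N(317)) - 35967 = (85648 + (-375 - 75*317)) - 35967 = (85648 + (-375 - 23775)) - 35967 = (85648 - 24150) - 35967 = 61498 - 35967 = 25531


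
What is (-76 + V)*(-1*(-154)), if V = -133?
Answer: -32186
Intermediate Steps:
(-76 + V)*(-1*(-154)) = (-76 - 133)*(-1*(-154)) = -209*154 = -32186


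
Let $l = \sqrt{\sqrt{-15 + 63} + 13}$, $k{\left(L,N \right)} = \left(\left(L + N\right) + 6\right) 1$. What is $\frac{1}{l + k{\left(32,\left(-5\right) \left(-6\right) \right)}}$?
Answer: $\frac{1}{68 + \sqrt{13 + 4 \sqrt{3}}} \approx 0.0138$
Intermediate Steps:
$k{\left(L,N \right)} = 6 + L + N$ ($k{\left(L,N \right)} = \left(6 + L + N\right) 1 = 6 + L + N$)
$l = \sqrt{13 + 4 \sqrt{3}}$ ($l = \sqrt{\sqrt{48} + 13} = \sqrt{4 \sqrt{3} + 13} = \sqrt{13 + 4 \sqrt{3}} \approx 4.4641$)
$\frac{1}{l + k{\left(32,\left(-5\right) \left(-6\right) \right)}} = \frac{1}{\sqrt{13 + 4 \sqrt{3}} + \left(6 + 32 - -30\right)} = \frac{1}{\sqrt{13 + 4 \sqrt{3}} + \left(6 + 32 + 30\right)} = \frac{1}{\sqrt{13 + 4 \sqrt{3}} + 68} = \frac{1}{68 + \sqrt{13 + 4 \sqrt{3}}}$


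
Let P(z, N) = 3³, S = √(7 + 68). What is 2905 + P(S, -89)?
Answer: 2932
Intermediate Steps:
S = 5*√3 (S = √75 = 5*√3 ≈ 8.6602)
P(z, N) = 27
2905 + P(S, -89) = 2905 + 27 = 2932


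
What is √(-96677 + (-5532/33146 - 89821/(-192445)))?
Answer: I*√983416165539705264917770/3189390985 ≈ 310.93*I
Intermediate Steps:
√(-96677 + (-5532/33146 - 89821/(-192445))) = √(-96677 + (-5532*1/33146 - 89821*(-1/192445))) = √(-96677 + (-2766/16573 + 89821/192445)) = √(-96677 + 956300563/3189390985) = √(-308339795956282/3189390985) = I*√983416165539705264917770/3189390985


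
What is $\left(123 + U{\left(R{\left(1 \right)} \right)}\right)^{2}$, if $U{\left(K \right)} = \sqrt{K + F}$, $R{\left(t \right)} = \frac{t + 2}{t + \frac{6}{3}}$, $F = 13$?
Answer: $\left(123 + \sqrt{14}\right)^{2} \approx 16063.0$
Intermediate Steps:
$R{\left(t \right)} = 1$ ($R{\left(t \right)} = \frac{2 + t}{t + 6 \cdot \frac{1}{3}} = \frac{2 + t}{t + 2} = \frac{2 + t}{2 + t} = 1$)
$U{\left(K \right)} = \sqrt{13 + K}$ ($U{\left(K \right)} = \sqrt{K + 13} = \sqrt{13 + K}$)
$\left(123 + U{\left(R{\left(1 \right)} \right)}\right)^{2} = \left(123 + \sqrt{13 + 1}\right)^{2} = \left(123 + \sqrt{14}\right)^{2}$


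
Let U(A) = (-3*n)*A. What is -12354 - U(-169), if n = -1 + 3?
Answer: -13368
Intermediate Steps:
n = 2
U(A) = -6*A (U(A) = (-3*2)*A = -6*A)
-12354 - U(-169) = -12354 - (-6)*(-169) = -12354 - 1*1014 = -12354 - 1014 = -13368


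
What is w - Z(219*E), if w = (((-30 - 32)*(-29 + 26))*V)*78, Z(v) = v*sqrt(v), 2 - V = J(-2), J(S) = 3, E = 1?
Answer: -14508 - 219*sqrt(219) ≈ -17749.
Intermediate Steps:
V = -1 (V = 2 - 1*3 = 2 - 3 = -1)
Z(v) = v**(3/2)
w = -14508 (w = (((-30 - 32)*(-29 + 26))*(-1))*78 = (-62*(-3)*(-1))*78 = (186*(-1))*78 = -186*78 = -14508)
w - Z(219*E) = -14508 - (219*1)**(3/2) = -14508 - 219**(3/2) = -14508 - 219*sqrt(219)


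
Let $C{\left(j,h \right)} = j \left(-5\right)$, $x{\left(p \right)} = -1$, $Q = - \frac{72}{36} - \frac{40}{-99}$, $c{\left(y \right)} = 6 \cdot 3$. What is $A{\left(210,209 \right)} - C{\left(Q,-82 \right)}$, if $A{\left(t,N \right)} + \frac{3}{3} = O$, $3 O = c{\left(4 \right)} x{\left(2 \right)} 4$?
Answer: $- \frac{3265}{99} \approx -32.98$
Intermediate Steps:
$c{\left(y \right)} = 18$
$Q = - \frac{158}{99}$ ($Q = \left(-72\right) \frac{1}{36} - - \frac{40}{99} = -2 + \frac{40}{99} = - \frac{158}{99} \approx -1.596$)
$O = -24$ ($O = \frac{18 \left(-1\right) 4}{3} = \frac{\left(-18\right) 4}{3} = \frac{1}{3} \left(-72\right) = -24$)
$A{\left(t,N \right)} = -25$ ($A{\left(t,N \right)} = -1 - 24 = -25$)
$C{\left(j,h \right)} = - 5 j$
$A{\left(210,209 \right)} - C{\left(Q,-82 \right)} = -25 - \left(-5\right) \left(- \frac{158}{99}\right) = -25 - \frac{790}{99} = - \frac{3265}{99}$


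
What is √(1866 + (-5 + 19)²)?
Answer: √2062 ≈ 45.409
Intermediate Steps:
√(1866 + (-5 + 19)²) = √(1866 + 14²) = √(1866 + 196) = √2062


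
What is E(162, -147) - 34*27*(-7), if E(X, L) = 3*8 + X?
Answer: 6612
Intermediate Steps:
E(X, L) = 24 + X
E(162, -147) - 34*27*(-7) = (24 + 162) - 34*27*(-7) = 186 - 918*(-7) = 186 + 6426 = 6612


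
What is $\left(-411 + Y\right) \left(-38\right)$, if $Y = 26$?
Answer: $14630$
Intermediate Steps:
$\left(-411 + Y\right) \left(-38\right) = \left(-411 + 26\right) \left(-38\right) = \left(-385\right) \left(-38\right) = 14630$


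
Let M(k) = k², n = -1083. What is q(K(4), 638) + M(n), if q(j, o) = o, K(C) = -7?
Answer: 1173527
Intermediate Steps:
q(K(4), 638) + M(n) = 638 + (-1083)² = 638 + 1172889 = 1173527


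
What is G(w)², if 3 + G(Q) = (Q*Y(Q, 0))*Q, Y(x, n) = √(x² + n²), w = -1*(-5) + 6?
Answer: 1763584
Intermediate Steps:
w = 11 (w = 5 + 6 = 11)
Y(x, n) = √(n² + x²)
G(Q) = -3 + Q²*√(Q²) (G(Q) = -3 + (Q*√(0² + Q²))*Q = -3 + (Q*√(0 + Q²))*Q = -3 + (Q*√(Q²))*Q = -3 + Q²*√(Q²))
G(w)² = (-3 + 11²*√(11²))² = (-3 + 121*√121)² = (-3 + 121*11)² = (-3 + 1331)² = 1328² = 1763584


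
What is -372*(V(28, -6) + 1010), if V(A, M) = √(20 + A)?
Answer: -375720 - 1488*√3 ≈ -3.7830e+5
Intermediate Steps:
-372*(V(28, -6) + 1010) = -372*(√(20 + 28) + 1010) = -372*(√48 + 1010) = -372*(4*√3 + 1010) = -372*(1010 + 4*√3) = -375720 - 1488*√3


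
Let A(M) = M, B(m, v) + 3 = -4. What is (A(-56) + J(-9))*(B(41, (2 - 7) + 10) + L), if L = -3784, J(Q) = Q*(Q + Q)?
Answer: -401846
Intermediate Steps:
B(m, v) = -7 (B(m, v) = -3 - 4 = -7)
J(Q) = 2*Q² (J(Q) = Q*(2*Q) = 2*Q²)
(A(-56) + J(-9))*(B(41, (2 - 7) + 10) + L) = (-56 + 2*(-9)²)*(-7 - 3784) = (-56 + 2*81)*(-3791) = (-56 + 162)*(-3791) = 106*(-3791) = -401846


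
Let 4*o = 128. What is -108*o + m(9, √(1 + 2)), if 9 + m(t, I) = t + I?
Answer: -3456 + √3 ≈ -3454.3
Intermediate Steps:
o = 32 (o = (¼)*128 = 32)
m(t, I) = -9 + I + t (m(t, I) = -9 + (t + I) = -9 + (I + t) = -9 + I + t)
-108*o + m(9, √(1 + 2)) = -108*32 + (-9 + √(1 + 2) + 9) = -3456 + (-9 + √3 + 9) = -3456 + √3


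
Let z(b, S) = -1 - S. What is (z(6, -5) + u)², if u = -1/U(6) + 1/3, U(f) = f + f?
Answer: 289/16 ≈ 18.063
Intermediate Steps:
U(f) = 2*f
u = ¼ (u = -1/(2*6) + 1/3 = -1/12 + 1*(⅓) = -1*1/12 + ⅓ = -1/12 + ⅓ = ¼ ≈ 0.25000)
(z(6, -5) + u)² = ((-1 - 1*(-5)) + ¼)² = ((-1 + 5) + ¼)² = (4 + ¼)² = (17/4)² = 289/16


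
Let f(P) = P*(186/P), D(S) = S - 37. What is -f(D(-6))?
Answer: -186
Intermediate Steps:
D(S) = -37 + S
f(P) = 186
-f(D(-6)) = -1*186 = -186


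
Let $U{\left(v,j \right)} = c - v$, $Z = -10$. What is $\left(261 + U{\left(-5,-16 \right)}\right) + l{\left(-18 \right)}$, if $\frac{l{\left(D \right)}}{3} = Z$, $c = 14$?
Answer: $250$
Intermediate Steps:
$l{\left(D \right)} = -30$ ($l{\left(D \right)} = 3 \left(-10\right) = -30$)
$U{\left(v,j \right)} = 14 - v$
$\left(261 + U{\left(-5,-16 \right)}\right) + l{\left(-18 \right)} = \left(261 + \left(14 - -5\right)\right) - 30 = \left(261 + \left(14 + 5\right)\right) - 30 = \left(261 + 19\right) - 30 = 280 - 30 = 250$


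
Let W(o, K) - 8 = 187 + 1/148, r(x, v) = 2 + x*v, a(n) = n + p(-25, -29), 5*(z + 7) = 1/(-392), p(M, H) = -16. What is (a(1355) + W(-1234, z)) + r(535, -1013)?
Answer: -79982011/148 ≈ -5.4042e+5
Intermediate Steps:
z = -13721/1960 (z = -7 + (1/5)/(-392) = -7 + (1/5)*(-1/392) = -7 - 1/1960 = -13721/1960 ≈ -7.0005)
a(n) = -16 + n (a(n) = n - 16 = -16 + n)
r(x, v) = 2 + v*x
W(o, K) = 28861/148 (W(o, K) = 8 + (187 + 1/148) = 8 + 27677/148 = 28861/148)
(a(1355) + W(-1234, z)) + r(535, -1013) = ((-16 + 1355) + 28861/148) + (2 - 1013*535) = (1339 + 28861/148) + (2 - 541955) = 227033/148 - 541953 = -79982011/148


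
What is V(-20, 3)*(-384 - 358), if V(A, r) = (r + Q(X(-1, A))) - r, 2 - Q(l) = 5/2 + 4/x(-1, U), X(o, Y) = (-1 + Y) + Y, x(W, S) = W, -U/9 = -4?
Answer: -2597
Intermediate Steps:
U = 36 (U = -9*(-4) = 36)
X(o, Y) = -1 + 2*Y
Q(l) = 7/2 (Q(l) = 2 - (5/2 + 4/(-1)) = 2 - (5*(½) + 4*(-1)) = 2 - (5/2 - 4) = 2 - 1*(-3/2) = 2 + 3/2 = 7/2)
V(A, r) = 7/2 (V(A, r) = (r + 7/2) - r = (7/2 + r) - r = 7/2)
V(-20, 3)*(-384 - 358) = 7*(-384 - 358)/2 = (7/2)*(-742) = -2597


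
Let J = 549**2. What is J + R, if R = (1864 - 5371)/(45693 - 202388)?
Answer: 6746861886/22385 ≈ 3.0140e+5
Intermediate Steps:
R = 501/22385 (R = -3507/(-156695) = -3507*(-1/156695) = 501/22385 ≈ 0.022381)
J = 301401
J + R = 301401 + 501/22385 = 6746861886/22385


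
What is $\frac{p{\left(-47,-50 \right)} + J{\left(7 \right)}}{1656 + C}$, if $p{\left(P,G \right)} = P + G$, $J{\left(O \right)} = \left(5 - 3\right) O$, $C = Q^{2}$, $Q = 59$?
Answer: $- \frac{83}{5137} \approx -0.016157$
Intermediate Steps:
$C = 3481$ ($C = 59^{2} = 3481$)
$J{\left(O \right)} = 2 O$
$p{\left(P,G \right)} = G + P$
$\frac{p{\left(-47,-50 \right)} + J{\left(7 \right)}}{1656 + C} = \frac{\left(-50 - 47\right) + 2 \cdot 7}{1656 + 3481} = \frac{-97 + 14}{5137} = \left(-83\right) \frac{1}{5137} = - \frac{83}{5137}$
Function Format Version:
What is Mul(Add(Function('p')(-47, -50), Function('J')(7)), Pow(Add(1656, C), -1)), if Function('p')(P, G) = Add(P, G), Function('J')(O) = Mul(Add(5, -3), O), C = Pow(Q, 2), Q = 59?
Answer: Rational(-83, 5137) ≈ -0.016157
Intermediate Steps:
C = 3481 (C = Pow(59, 2) = 3481)
Function('J')(O) = Mul(2, O)
Function('p')(P, G) = Add(G, P)
Mul(Add(Function('p')(-47, -50), Function('J')(7)), Pow(Add(1656, C), -1)) = Mul(Add(Add(-50, -47), Mul(2, 7)), Pow(Add(1656, 3481), -1)) = Mul(Add(-97, 14), Pow(5137, -1)) = Mul(-83, Rational(1, 5137)) = Rational(-83, 5137)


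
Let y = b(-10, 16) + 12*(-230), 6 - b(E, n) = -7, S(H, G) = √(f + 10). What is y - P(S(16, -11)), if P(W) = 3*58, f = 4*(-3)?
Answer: -2921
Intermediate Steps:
f = -12
S(H, G) = I*√2 (S(H, G) = √(-12 + 10) = √(-2) = I*√2)
b(E, n) = 13 (b(E, n) = 6 - 1*(-7) = 6 + 7 = 13)
P(W) = 174
y = -2747 (y = 13 + 12*(-230) = 13 - 2760 = -2747)
y - P(S(16, -11)) = -2747 - 1*174 = -2747 - 174 = -2921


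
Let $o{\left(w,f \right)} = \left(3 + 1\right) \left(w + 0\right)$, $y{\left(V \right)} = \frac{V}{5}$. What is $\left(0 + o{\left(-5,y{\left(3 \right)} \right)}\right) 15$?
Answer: $-300$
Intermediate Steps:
$y{\left(V \right)} = \frac{V}{5}$ ($y{\left(V \right)} = V \frac{1}{5} = \frac{V}{5}$)
$o{\left(w,f \right)} = 4 w$
$\left(0 + o{\left(-5,y{\left(3 \right)} \right)}\right) 15 = \left(0 + 4 \left(-5\right)\right) 15 = \left(0 - 20\right) 15 = \left(-20\right) 15 = -300$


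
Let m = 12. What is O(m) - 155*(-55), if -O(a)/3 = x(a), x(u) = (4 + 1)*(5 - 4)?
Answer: 8510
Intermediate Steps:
x(u) = 5 (x(u) = 5*1 = 5)
O(a) = -15 (O(a) = -3*5 = -15)
O(m) - 155*(-55) = -15 - 155*(-55) = -15 + 8525 = 8510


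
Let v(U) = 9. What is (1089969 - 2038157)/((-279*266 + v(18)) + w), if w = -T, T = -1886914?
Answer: -948188/1812709 ≈ -0.52308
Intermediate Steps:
w = 1886914 (w = -1*(-1886914) = 1886914)
(1089969 - 2038157)/((-279*266 + v(18)) + w) = (1089969 - 2038157)/((-279*266 + 9) + 1886914) = -948188/((-74214 + 9) + 1886914) = -948188/(-74205 + 1886914) = -948188/1812709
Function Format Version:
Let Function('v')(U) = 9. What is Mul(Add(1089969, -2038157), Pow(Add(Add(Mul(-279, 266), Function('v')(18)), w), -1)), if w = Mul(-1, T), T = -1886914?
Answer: Rational(-948188, 1812709) ≈ -0.52308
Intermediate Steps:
w = 1886914 (w = Mul(-1, -1886914) = 1886914)
Mul(Add(1089969, -2038157), Pow(Add(Add(Mul(-279, 266), Function('v')(18)), w), -1)) = Mul(Add(1089969, -2038157), Pow(Add(Add(Mul(-279, 266), 9), 1886914), -1)) = Mul(-948188, Pow(Add(Add(-74214, 9), 1886914), -1)) = Mul(-948188, Pow(Add(-74205, 1886914), -1)) = Mul(-948188, Pow(1812709, -1)) = Mul(-948188, Rational(1, 1812709)) = Rational(-948188, 1812709)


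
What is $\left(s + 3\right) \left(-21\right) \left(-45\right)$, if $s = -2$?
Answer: $945$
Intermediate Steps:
$\left(s + 3\right) \left(-21\right) \left(-45\right) = \left(-2 + 3\right) \left(-21\right) \left(-45\right) = 1 \left(-21\right) \left(-45\right) = \left(-21\right) \left(-45\right) = 945$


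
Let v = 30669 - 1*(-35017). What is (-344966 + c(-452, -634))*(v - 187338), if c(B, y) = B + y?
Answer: 42097917904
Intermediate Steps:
v = 65686 (v = 30669 + 35017 = 65686)
(-344966 + c(-452, -634))*(v - 187338) = (-344966 + (-452 - 634))*(65686 - 187338) = (-344966 - 1086)*(-121652) = -346052*(-121652) = 42097917904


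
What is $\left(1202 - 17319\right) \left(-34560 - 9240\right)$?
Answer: $705924600$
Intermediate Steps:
$\left(1202 - 17319\right) \left(-34560 - 9240\right) = - 16117 \left(-34560 - 9240\right) = \left(-16117\right) \left(-43800\right) = 705924600$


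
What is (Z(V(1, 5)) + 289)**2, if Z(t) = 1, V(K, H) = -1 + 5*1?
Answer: 84100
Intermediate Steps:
V(K, H) = 4 (V(K, H) = -1 + 5 = 4)
(Z(V(1, 5)) + 289)**2 = (1 + 289)**2 = 290**2 = 84100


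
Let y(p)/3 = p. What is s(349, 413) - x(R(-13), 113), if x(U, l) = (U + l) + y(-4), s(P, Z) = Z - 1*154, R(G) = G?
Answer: 171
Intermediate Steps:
y(p) = 3*p
s(P, Z) = -154 + Z (s(P, Z) = Z - 154 = -154 + Z)
x(U, l) = -12 + U + l (x(U, l) = (U + l) + 3*(-4) = (U + l) - 12 = -12 + U + l)
s(349, 413) - x(R(-13), 113) = (-154 + 413) - (-12 - 13 + 113) = 259 - 1*88 = 259 - 88 = 171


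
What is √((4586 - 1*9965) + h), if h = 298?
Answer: I*√5081 ≈ 71.281*I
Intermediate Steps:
√((4586 - 1*9965) + h) = √((4586 - 1*9965) + 298) = √((4586 - 9965) + 298) = √(-5379 + 298) = √(-5081) = I*√5081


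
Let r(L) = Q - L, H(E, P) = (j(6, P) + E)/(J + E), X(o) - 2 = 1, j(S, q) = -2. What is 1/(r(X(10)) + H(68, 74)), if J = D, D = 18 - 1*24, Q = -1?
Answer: -31/91 ≈ -0.34066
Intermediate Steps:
D = -6 (D = 18 - 24 = -6)
X(o) = 3 (X(o) = 2 + 1 = 3)
J = -6
H(E, P) = (-2 + E)/(-6 + E)
r(L) = -1 - L
1/(r(X(10)) + H(68, 74)) = 1/((-1 - 1*3) + (-2 + 68)/(-6 + 68)) = 1/((-1 - 3) + 66/62) = 1/(-4 + (1/62)*66) = 1/(-4 + 33/31) = 1/(-91/31) = -31/91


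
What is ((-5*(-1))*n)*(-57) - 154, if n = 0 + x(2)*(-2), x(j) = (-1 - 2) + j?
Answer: -724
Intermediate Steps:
x(j) = -3 + j
n = 2 (n = 0 + (-3 + 2)*(-2) = 0 - 1*(-2) = 0 + 2 = 2)
((-5*(-1))*n)*(-57) - 154 = (-5*(-1)*2)*(-57) - 154 = (5*2)*(-57) - 154 = 10*(-57) - 154 = -570 - 154 = -724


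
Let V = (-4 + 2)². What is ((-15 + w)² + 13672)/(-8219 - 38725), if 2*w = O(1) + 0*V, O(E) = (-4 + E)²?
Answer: -55129/187776 ≈ -0.29359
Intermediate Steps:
V = 4 (V = (-2)² = 4)
w = 9/2 (w = ((-4 + 1)² + 0*4)/2 = ((-3)² + 0)/2 = (9 + 0)/2 = (½)*9 = 9/2 ≈ 4.5000)
((-15 + w)² + 13672)/(-8219 - 38725) = ((-15 + 9/2)² + 13672)/(-8219 - 38725) = ((-21/2)² + 13672)/(-46944) = (441/4 + 13672)*(-1/46944) = (55129/4)*(-1/46944) = -55129/187776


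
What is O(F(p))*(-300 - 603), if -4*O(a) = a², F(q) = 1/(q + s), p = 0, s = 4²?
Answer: 903/1024 ≈ 0.88184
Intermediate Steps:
s = 16
F(q) = 1/(16 + q) (F(q) = 1/(q + 16) = 1/(16 + q))
O(a) = -a²/4
O(F(p))*(-300 - 603) = (-1/(4*(16 + 0)²))*(-300 - 603) = -(1/16)²/4*(-903) = -¼*1/256*(-903) = -1/1024*(-903) = 903/1024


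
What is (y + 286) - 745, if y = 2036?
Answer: 1577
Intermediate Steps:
(y + 286) - 745 = (2036 + 286) - 745 = 2322 - 745 = 1577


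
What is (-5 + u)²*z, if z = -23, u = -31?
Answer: -29808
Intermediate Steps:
(-5 + u)²*z = (-5 - 31)²*(-23) = (-36)²*(-23) = 1296*(-23) = -29808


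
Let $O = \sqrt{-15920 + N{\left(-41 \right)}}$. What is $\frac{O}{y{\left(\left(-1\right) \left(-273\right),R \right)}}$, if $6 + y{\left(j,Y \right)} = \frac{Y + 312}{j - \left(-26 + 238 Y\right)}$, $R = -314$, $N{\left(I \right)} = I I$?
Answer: $- \frac{75031 i \sqrt{14239}}{450188} \approx - 19.888 i$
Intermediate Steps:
$N{\left(I \right)} = I^{2}$
$y{\left(j,Y \right)} = -6 + \frac{312 + Y}{26 + j - 238 Y}$ ($y{\left(j,Y \right)} = -6 + \frac{Y + 312}{j - \left(-26 + 238 Y\right)} = -6 + \frac{312 + Y}{j - \left(-26 + 238 Y\right)} = -6 + \frac{312 + Y}{26 + j - 238 Y}$)
$O = i \sqrt{14239}$ ($O = \sqrt{-15920 + \left(-41\right)^{2}} = \sqrt{-15920 + 1681} = \sqrt{-14239} = i \sqrt{14239} \approx 119.33 i$)
$\frac{O}{y{\left(\left(-1\right) \left(-273\right),R \right)}} = \frac{i \sqrt{14239}}{\frac{1}{26 - -273 - -74732} \left(156 - 6 \left(\left(-1\right) \left(-273\right)\right) + 1429 \left(-314\right)\right)} = \frac{i \sqrt{14239}}{\frac{1}{26 + 273 + 74732} \left(156 - 1638 - 448706\right)} = \frac{i \sqrt{14239}}{\frac{1}{75031} \left(156 - 1638 - 448706\right)} = \frac{i \sqrt{14239}}{\frac{1}{75031} \left(-450188\right)} = \frac{i \sqrt{14239}}{- \frac{450188}{75031}} = i \sqrt{14239} \left(- \frac{75031}{450188}\right) = - \frac{75031 i \sqrt{14239}}{450188}$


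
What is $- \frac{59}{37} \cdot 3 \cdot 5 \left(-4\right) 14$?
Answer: $\frac{49560}{37} \approx 1339.5$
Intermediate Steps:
$- \frac{59}{37} \cdot 3 \cdot 5 \left(-4\right) 14 = \left(-59\right) \frac{1}{37} \cdot 15 \left(-4\right) 14 = \left(- \frac{59}{37}\right) \left(-60\right) 14 = \frac{3540}{37} \cdot 14 = \frac{49560}{37}$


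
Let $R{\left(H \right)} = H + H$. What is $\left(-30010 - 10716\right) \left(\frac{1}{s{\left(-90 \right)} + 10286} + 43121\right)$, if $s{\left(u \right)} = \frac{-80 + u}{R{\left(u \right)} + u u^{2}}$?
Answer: $- \frac{188167155521546494}{107147795} \approx -1.7561 \cdot 10^{9}$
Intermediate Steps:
$R{\left(H \right)} = 2 H$
$s{\left(u \right)} = \frac{-80 + u}{u^{3} + 2 u}$ ($s{\left(u \right)} = \frac{-80 + u}{2 u + u u^{2}} = \frac{-80 + u}{2 u + u^{3}} = \frac{-80 + u}{u^{3} + 2 u}$)
$\left(-30010 - 10716\right) \left(\frac{1}{s{\left(-90 \right)} + 10286} + 43121\right) = \left(-30010 - 10716\right) \left(\frac{1}{\frac{-80 - 90}{\left(-90\right) \left(2 + \left(-90\right)^{2}\right)} + 10286} + 43121\right) = - 40726 \left(\frac{1}{\left(- \frac{1}{90}\right) \frac{1}{2 + 8100} \left(-170\right) + 10286} + 43121\right) = - 40726 \left(\frac{1}{\left(- \frac{1}{90}\right) \frac{1}{8102} \left(-170\right) + 10286} + 43121\right) = - 40726 \left(\frac{1}{\frac{17}{72918} + 10286} + 43121\right) = - 40726 \left(\frac{1}{\frac{750034565}{72918}} + 43121\right) = - 40726 \left(\frac{72918}{750034565} + 43121\right) = \left(-40726\right) \frac{32342240550283}{750034565} = - \frac{188167155521546494}{107147795}$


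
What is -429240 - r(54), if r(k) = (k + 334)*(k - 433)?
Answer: -282188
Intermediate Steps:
r(k) = (-433 + k)*(334 + k) (r(k) = (334 + k)*(-433 + k) = (-433 + k)*(334 + k))
-429240 - r(54) = -429240 - (-144622 + 54**2 - 99*54) = -429240 - (-144622 + 2916 - 5346) = -429240 - 1*(-147052) = -429240 + 147052 = -282188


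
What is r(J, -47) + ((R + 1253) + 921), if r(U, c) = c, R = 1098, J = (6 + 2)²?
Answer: 3225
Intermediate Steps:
J = 64 (J = 8² = 64)
r(J, -47) + ((R + 1253) + 921) = -47 + ((1098 + 1253) + 921) = -47 + (2351 + 921) = -47 + 3272 = 3225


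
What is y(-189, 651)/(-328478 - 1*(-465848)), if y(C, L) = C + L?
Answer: 77/22895 ≈ 0.0033632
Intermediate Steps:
y(-189, 651)/(-328478 - 1*(-465848)) = (-189 + 651)/(-328478 - 1*(-465848)) = 462/(-328478 + 465848) = 462/137370 = 462*(1/137370) = 77/22895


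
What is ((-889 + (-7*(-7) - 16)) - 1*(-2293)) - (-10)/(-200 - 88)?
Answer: 206923/144 ≈ 1437.0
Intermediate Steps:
((-889 + (-7*(-7) - 16)) - 1*(-2293)) - (-10)/(-200 - 88) = ((-889 + (49 - 16)) + 2293) - (-10)/(-288) = ((-889 + 33) + 2293) - (-1)*(-10)/288 = (-856 + 2293) - 1*5/144 = 1437 - 5/144 = 206923/144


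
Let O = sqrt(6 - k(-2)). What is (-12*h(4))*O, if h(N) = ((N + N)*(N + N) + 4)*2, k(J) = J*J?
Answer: -1632*sqrt(2) ≈ -2308.0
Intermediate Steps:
k(J) = J**2
O = sqrt(2) (O = sqrt(6 - 1*(-2)**2) = sqrt(6 - 1*4) = sqrt(6 - 4) = sqrt(2) ≈ 1.4142)
h(N) = 8 + 8*N**2 (h(N) = ((2*N)*(2*N) + 4)*2 = (4*N**2 + 4)*2 = (4 + 4*N**2)*2 = 8 + 8*N**2)
(-12*h(4))*O = (-12*(8 + 8*4**2))*sqrt(2) = (-12*(8 + 8*16))*sqrt(2) = (-12*(8 + 128))*sqrt(2) = (-12*136)*sqrt(2) = -1632*sqrt(2)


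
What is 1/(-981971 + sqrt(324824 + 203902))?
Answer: -981971/964266516115 - sqrt(528726)/964266516115 ≈ -1.0191e-6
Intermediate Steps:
1/(-981971 + sqrt(324824 + 203902)) = 1/(-981971 + sqrt(528726))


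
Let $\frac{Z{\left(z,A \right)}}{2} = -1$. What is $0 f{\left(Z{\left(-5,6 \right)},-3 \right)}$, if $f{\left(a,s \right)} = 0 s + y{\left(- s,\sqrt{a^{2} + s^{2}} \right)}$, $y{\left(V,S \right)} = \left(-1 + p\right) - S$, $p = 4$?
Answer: $0$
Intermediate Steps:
$Z{\left(z,A \right)} = -2$ ($Z{\left(z,A \right)} = 2 \left(-1\right) = -2$)
$y{\left(V,S \right)} = 3 - S$ ($y{\left(V,S \right)} = \left(-1 + 4\right) - S = 3 - S$)
$f{\left(a,s \right)} = 3 - \sqrt{a^{2} + s^{2}}$ ($f{\left(a,s \right)} = 0 s - \left(-3 + \sqrt{a^{2} + s^{2}}\right) = 0 - \left(-3 + \sqrt{a^{2} + s^{2}}\right) = 3 - \sqrt{a^{2} + s^{2}}$)
$0 f{\left(Z{\left(-5,6 \right)},-3 \right)} = 0 \left(3 - \sqrt{\left(-2\right)^{2} + \left(-3\right)^{2}}\right) = 0 \left(3 - \sqrt{4 + 9}\right) = 0 \left(3 - \sqrt{13}\right) = 0$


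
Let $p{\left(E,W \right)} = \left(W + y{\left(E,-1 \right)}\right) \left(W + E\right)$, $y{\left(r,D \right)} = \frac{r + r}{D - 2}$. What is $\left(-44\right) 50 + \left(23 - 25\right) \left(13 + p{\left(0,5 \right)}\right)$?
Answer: $-2276$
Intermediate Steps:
$y{\left(r,D \right)} = \frac{2 r}{-2 + D}$
$p{\left(E,W \right)} = \left(E + W\right) \left(W - \frac{2 E}{3}\right)$ ($p{\left(E,W \right)} = \left(W + \frac{2 E}{-2 - 1}\right) \left(W + E\right) = \left(W + \frac{2 E}{-3}\right) \left(E + W\right) = \left(W + 2 E \left(- \frac{1}{3}\right)\right) \left(E + W\right) = \left(W - \frac{2 E}{3}\right) \left(E + W\right) = \left(E + W\right) \left(W - \frac{2 E}{3}\right)$)
$\left(-44\right) 50 + \left(23 - 25\right) \left(13 + p{\left(0,5 \right)}\right) = \left(-44\right) 50 + \left(23 - 25\right) \left(13 + \left(5^{2} - \frac{2 \cdot 0^{2}}{3} + \frac{1}{3} \cdot 0 \cdot 5\right)\right) = -2200 - 2 \left(13 + \left(25 - 0 + 0\right)\right) = -2200 - 2 \left(13 + \left(25 + 0 + 0\right)\right) = -2200 - 2 \left(13 + 25\right) = -2200 - 76 = -2276$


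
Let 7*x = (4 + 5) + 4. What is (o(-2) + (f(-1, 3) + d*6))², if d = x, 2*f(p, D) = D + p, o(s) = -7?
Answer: 1296/49 ≈ 26.449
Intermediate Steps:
f(p, D) = D/2 + p/2 (f(p, D) = (D + p)/2 = D/2 + p/2)
x = 13/7 (x = ((4 + 5) + 4)/7 = (9 + 4)/7 = (⅐)*13 = 13/7 ≈ 1.8571)
d = 13/7 ≈ 1.8571
(o(-2) + (f(-1, 3) + d*6))² = (-7 + (((½)*3 + (½)*(-1)) + (13/7)*6))² = (-7 + ((3/2 - ½) + 78/7))² = (-7 + (1 + 78/7))² = (-7 + 85/7)² = (36/7)² = 1296/49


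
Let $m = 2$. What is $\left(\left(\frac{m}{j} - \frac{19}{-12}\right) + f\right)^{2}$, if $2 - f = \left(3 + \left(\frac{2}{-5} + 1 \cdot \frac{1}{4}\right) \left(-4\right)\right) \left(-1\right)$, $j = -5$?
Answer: $\frac{165649}{3600} \approx 46.014$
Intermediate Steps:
$f = \frac{28}{5}$ ($f = 2 - \left(3 + \left(\frac{2}{-5} + 1 \cdot \frac{1}{4}\right) \left(-4\right)\right) \left(-1\right) = 2 - \left(3 + \left(2 \left(- \frac{1}{5}\right) + 1 \cdot \frac{1}{4}\right) \left(-4\right)\right) \left(-1\right) = 2 - \left(3 + \left(- \frac{2}{5} + \frac{1}{4}\right) \left(-4\right)\right) \left(-1\right) = 2 - \left(3 - - \frac{3}{5}\right) \left(-1\right) = 2 - \left(3 + \frac{3}{5}\right) \left(-1\right) = 2 - \frac{18}{5} \left(-1\right) = 2 - - \frac{18}{5} = 2 + \frac{18}{5} = \frac{28}{5} \approx 5.6$)
$\left(\left(\frac{m}{j} - \frac{19}{-12}\right) + f\right)^{2} = \left(\left(\frac{2}{-5} - \frac{19}{-12}\right) + \frac{28}{5}\right)^{2} = \left(\left(2 \left(- \frac{1}{5}\right) - - \frac{19}{12}\right) + \frac{28}{5}\right)^{2} = \left(\left(- \frac{2}{5} + \frac{19}{12}\right) + \frac{28}{5}\right)^{2} = \left(\frac{71}{60} + \frac{28}{5}\right)^{2} = \left(\frac{407}{60}\right)^{2} = \frac{165649}{3600}$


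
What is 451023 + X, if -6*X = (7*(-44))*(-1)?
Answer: 1352915/3 ≈ 4.5097e+5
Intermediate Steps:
X = -154/3 (X = -7*(-44)*(-1)/6 = -(-154)*(-1)/3 = -⅙*308 = -154/3 ≈ -51.333)
451023 + X = 451023 - 154/3 = 1352915/3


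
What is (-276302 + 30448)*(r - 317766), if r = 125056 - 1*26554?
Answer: 53906931456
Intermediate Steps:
r = 98502 (r = 125056 - 26554 = 98502)
(-276302 + 30448)*(r - 317766) = (-276302 + 30448)*(98502 - 317766) = -245854*(-219264) = 53906931456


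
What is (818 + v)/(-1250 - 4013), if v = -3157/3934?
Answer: -459265/2957806 ≈ -0.15527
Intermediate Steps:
v = -451/562 (v = -3157*1/3934 = -451/562 ≈ -0.80249)
(818 + v)/(-1250 - 4013) = (818 - 451/562)/(-1250 - 4013) = (459265/562)/(-5263) = (459265/562)*(-1/5263) = -459265/2957806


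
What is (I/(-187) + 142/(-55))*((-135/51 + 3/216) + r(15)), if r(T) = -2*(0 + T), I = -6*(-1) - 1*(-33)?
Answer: 104211287/1144440 ≈ 91.059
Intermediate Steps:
I = 39 (I = 6 + 33 = 39)
r(T) = -2*T
(I/(-187) + 142/(-55))*((-135/51 + 3/216) + r(15)) = (39/(-187) + 142/(-55))*((-135/51 + 3/216) - 2*15) = (39*(-1/187) + 142*(-1/55))*((-135*1/51 + 3*(1/216)) - 30) = (-39/187 - 142/55)*((-45/17 + 1/72) - 30) = -2609*(-3223/1224 - 30)/935 = -2609/935*(-39943/1224) = 104211287/1144440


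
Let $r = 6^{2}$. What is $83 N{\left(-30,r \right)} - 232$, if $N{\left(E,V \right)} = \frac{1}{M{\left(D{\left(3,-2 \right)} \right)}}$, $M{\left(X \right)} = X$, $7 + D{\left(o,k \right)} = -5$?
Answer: $- \frac{2867}{12} \approx -238.92$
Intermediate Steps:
$r = 36$
$D{\left(o,k \right)} = -12$ ($D{\left(o,k \right)} = -7 - 5 = -12$)
$N{\left(E,V \right)} = - \frac{1}{12}$ ($N{\left(E,V \right)} = \frac{1}{-12} = - \frac{1}{12}$)
$83 N{\left(-30,r \right)} - 232 = 83 \left(- \frac{1}{12}\right) - 232 = - \frac{83}{12} - 232 = - \frac{2867}{12}$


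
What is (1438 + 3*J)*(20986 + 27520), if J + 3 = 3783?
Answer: 619809668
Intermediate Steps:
J = 3780 (J = -3 + 3783 = 3780)
(1438 + 3*J)*(20986 + 27520) = (1438 + 3*3780)*(20986 + 27520) = (1438 + 11340)*48506 = 12778*48506 = 619809668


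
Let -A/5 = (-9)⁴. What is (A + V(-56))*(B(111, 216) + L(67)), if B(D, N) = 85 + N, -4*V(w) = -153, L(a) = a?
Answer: -12058164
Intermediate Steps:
A = -32805 (A = -5*(-9)⁴ = -5*6561 = -32805)
V(w) = 153/4 (V(w) = -¼*(-153) = 153/4)
(A + V(-56))*(B(111, 216) + L(67)) = (-32805 + 153/4)*((85 + 216) + 67) = -131067*(301 + 67)/4 = -131067/4*368 = -12058164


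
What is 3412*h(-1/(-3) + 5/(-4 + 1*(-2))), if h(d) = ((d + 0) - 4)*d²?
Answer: -7677/2 ≈ -3838.5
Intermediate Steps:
h(d) = d²*(-4 + d) (h(d) = (d - 4)*d² = (-4 + d)*d² = d²*(-4 + d))
3412*h(-1/(-3) + 5/(-4 + 1*(-2))) = 3412*((-1/(-3) + 5/(-4 + 1*(-2)))²*(-4 + (-1/(-3) + 5/(-4 + 1*(-2))))) = 3412*((-1*(-⅓) + 5/(-4 - 2))²*(-4 + (-1*(-⅓) + 5/(-4 - 2)))) = 3412*((⅓ + 5/(-6))²*(-4 + (⅓ + 5/(-6)))) = 3412*((⅓ + 5*(-⅙))²*(-4 + (⅓ + 5*(-⅙)))) = 3412*((⅓ - ⅚)²*(-4 + (⅓ - ⅚))) = 3412*((-½)²*(-4 - ½)) = 3412*((¼)*(-9/2)) = 3412*(-9/8) = -7677/2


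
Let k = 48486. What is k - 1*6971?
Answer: 41515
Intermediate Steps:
k - 1*6971 = 48486 - 1*6971 = 48486 - 6971 = 41515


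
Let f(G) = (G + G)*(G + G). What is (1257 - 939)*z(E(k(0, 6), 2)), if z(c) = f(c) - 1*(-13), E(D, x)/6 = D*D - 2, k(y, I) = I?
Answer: 52939686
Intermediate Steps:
f(G) = 4*G**2 (f(G) = (2*G)*(2*G) = 4*G**2)
E(D, x) = -12 + 6*D**2 (E(D, x) = 6*(D*D - 2) = 6*(D**2 - 2) = 6*(-2 + D**2) = -12 + 6*D**2)
z(c) = 13 + 4*c**2 (z(c) = 4*c**2 - 1*(-13) = 4*c**2 + 13 = 13 + 4*c**2)
(1257 - 939)*z(E(k(0, 6), 2)) = (1257 - 939)*(13 + 4*(-12 + 6*6**2)**2) = 318*(13 + 4*(-12 + 6*36)**2) = 318*(13 + 4*(-12 + 216)**2) = 318*(13 + 4*204**2) = 318*(13 + 4*41616) = 318*(13 + 166464) = 318*166477 = 52939686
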